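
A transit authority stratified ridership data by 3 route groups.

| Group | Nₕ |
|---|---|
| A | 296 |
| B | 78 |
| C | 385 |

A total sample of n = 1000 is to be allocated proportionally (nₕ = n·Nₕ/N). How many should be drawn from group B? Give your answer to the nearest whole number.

Share of group B = 78/759 = 0.10277.
Allocate 1000 × 0.10277 = 102.767... → 103.

103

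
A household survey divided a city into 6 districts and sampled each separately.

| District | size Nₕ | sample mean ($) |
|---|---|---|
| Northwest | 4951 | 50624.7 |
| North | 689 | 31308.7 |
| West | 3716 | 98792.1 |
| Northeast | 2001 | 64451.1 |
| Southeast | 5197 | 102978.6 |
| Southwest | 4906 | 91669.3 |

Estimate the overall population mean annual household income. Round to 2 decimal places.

81696.27

N = 21460; weights Wₕ = Nₕ/N = (0.2307, 0.0321, 0.1732, 0.0932, 0.2422, 0.2286).
x̄_st = Σ Wₕ·x̄ₕ = 0.2307·50624.7 + 0.0321·31308.7 + 0.1732·98792.1 + 0.0932·64451.1 + 0.2422·102978.6 + 0.2286·91669.3 ≈ 81696.2744...
→ 81696.27.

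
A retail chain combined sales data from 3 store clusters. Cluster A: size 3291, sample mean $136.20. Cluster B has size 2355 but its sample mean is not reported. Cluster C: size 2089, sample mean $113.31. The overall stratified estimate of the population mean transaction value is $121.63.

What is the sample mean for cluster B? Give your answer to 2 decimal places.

N = 3291 + 2355 + 2089 = 7735.
Overall total = μ·N = 121.63·7735 = 940808.05.
Subtract the known strata: 3291·136.20 + 2089·113.31 = 684938.79.
Remaining total for cluster B: 940808.05 − 684938.79 = 255869.26.
Divide by its size: 255869.26 / 2355 = 108.6494... → 108.65.

108.65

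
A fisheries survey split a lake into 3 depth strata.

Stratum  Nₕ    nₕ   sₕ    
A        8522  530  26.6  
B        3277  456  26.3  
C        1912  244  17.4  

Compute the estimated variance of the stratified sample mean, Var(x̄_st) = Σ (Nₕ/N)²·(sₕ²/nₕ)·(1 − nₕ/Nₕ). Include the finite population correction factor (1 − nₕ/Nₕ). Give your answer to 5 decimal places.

0.57931

N = 13711. Term for each stratum: Wₕ²sₕ²/nₕ·(1−nₕ/Nₕ).
Var(x̄_st) = 0.48366665 + 0.07459126 + 0.02105011 = 0.57930802 → 0.57931.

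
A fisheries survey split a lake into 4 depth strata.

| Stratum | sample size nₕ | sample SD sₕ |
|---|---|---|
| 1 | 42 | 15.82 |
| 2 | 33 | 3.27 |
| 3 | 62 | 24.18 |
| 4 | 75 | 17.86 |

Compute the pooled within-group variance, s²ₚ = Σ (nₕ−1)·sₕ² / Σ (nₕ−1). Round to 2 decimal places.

1: (42−1)·15.82² = 41·250.2724 = 10261.1684
2: (33−1)·3.27² = 32·10.6929 = 342.1728
3: (62−1)·24.18² = 61·584.6724 = 35665.0164
4: (75−1)·17.86² = 74·318.9796 = 23604.4904
Numerator = 69872.848; denominator = Σ(nₕ−1) = 208.
s²ₚ = 69872.848/208 = 335.9272... → 335.93.

335.93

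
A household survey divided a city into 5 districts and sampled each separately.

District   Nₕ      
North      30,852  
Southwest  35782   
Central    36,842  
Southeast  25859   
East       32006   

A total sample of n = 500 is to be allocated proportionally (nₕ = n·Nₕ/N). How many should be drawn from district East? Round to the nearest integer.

N = 30852 + 35782 + 36842 + 25859 + 32006 = 161341.
n_East = 500·32006/161341 = 99.187... → 99.

99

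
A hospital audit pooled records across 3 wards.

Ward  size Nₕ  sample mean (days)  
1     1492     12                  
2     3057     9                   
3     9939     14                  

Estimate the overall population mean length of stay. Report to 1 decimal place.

12.7

x̄_st = (Σ Nₕx̄ₕ) / (Σ Nₕ) = (1492·12 + 3057·9 + 9939·14) / 14488
= 184563 / 14488 = 12.739... → 12.7.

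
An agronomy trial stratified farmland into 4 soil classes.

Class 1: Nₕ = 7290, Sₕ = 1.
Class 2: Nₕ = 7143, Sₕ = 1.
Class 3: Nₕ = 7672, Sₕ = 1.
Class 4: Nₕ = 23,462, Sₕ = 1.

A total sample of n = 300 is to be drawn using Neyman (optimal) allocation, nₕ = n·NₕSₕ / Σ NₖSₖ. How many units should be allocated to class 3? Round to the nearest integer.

Σ NₕSₕ = 7290·1 + 7143·1 + 7672·1 + 23462·1 = 45567.
Share for 3: 7672/45567 = 0.16837.
n_3 = 300 × 0.16837 = 50.510... → 51.

51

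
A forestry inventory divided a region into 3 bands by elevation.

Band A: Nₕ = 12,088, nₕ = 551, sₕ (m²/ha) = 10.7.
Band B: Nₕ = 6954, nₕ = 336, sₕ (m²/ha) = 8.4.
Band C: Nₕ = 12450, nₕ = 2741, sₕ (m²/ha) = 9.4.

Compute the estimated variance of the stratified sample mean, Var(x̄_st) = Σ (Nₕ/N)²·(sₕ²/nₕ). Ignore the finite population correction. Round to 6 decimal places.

0.045892

N = 31492. Term for each stratum: Wₕ²sₕ²/nₕ.
Var(x̄_st) = 0.030614303 + 0.010239722 + 0.005038310 = 0.045892335 → 0.045892.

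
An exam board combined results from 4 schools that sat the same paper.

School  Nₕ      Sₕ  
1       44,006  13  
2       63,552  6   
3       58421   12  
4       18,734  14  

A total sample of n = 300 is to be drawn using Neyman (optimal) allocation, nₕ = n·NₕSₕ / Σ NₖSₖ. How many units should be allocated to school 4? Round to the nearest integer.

1: NₕSₕ = 44006·13 = 572078
2: NₕSₕ = 63552·6 = 381312
3: NₕSₕ = 58421·12 = 701052
4: NₕSₕ = 18734·14 = 262276
Σ NₕSₕ = 1916718.
n_4 = 300·262276/1916718 = 41.051... → 41.

41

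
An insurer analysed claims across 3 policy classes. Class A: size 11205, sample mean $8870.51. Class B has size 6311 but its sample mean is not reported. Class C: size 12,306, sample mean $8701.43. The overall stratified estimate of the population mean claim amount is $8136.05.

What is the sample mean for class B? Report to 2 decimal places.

N = 11205 + 6311 + 12306 = 29822.
Overall total = μ·N = 8136.05·29822 = 242633283.1.
Subtract the known strata: 11205·8870.51 + 12306·8701.43 = 206473862.13.
Remaining total for class B: 242633283.1 − 206473862.13 = 36159420.97.
Divide by its size: 36159420.97 / 6311 = 5729.5866... → 5729.59.

5729.59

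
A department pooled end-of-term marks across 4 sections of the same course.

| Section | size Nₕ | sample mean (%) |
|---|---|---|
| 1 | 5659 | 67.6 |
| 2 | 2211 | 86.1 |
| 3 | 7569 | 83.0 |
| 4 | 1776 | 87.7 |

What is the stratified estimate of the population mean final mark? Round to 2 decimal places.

N = 5659 + 2211 + 7569 + 1776 = 17215.
Weight each subgroup mean by Nₕ/N and sum.
Σ Nₕx̄ₕ = 5659·67.6 + 2211·86.1 + 7569·83.0 + 1776·87.7 = 382548.4 + 190367.1 + 628227 + 155755.2 = 1356897.7.
Divide by N: 1356897.7 / 17215 = 78.8207... → 78.82.

78.82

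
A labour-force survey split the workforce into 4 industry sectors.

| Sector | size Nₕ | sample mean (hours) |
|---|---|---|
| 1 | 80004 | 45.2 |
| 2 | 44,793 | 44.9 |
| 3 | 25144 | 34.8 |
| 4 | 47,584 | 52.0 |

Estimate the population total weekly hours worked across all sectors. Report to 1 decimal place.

1: 80004·45.2 = 3616180.8
2: 44793·44.9 = 2011205.7
3: 25144·34.8 = 875011.2
4: 47584·52.0 = 2474368
τ̂ = Σ Nₕx̄ₕ = 8976765.7.

8976765.7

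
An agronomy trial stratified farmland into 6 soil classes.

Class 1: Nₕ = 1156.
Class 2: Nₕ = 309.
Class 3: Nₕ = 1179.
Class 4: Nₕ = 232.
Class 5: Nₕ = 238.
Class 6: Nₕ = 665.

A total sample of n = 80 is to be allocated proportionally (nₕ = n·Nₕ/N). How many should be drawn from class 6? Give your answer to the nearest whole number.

N = 1156 + 309 + 1179 + 232 + 238 + 665 = 3779.
n_6 = 80·665/3779 = 14.078... → 14.

14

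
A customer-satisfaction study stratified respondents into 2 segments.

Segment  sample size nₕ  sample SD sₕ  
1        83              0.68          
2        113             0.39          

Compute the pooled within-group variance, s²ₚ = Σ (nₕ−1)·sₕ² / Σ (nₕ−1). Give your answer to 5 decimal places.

Degrees of freedom: 82 + 112 = 194.
Σ(nₕ−1)sₕ² = 82·0.4624 + 112·0.1521 = 54.952.
s²ₚ = 54.952 / 194 = 0.2832577... → 0.28326.

0.28326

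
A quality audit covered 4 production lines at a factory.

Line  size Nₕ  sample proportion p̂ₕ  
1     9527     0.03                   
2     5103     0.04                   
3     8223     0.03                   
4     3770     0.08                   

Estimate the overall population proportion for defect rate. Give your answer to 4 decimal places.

0.0390

Wₕ = Nₕ/N with N = 26623: 0.3578, 0.1917, 0.3089, 0.1416.
p̂_st = 0.3578·0.03 + 0.1917·0.04 + 0.3089·0.03 + 0.1416·0.08 ≈ 0.038997... → 0.0390.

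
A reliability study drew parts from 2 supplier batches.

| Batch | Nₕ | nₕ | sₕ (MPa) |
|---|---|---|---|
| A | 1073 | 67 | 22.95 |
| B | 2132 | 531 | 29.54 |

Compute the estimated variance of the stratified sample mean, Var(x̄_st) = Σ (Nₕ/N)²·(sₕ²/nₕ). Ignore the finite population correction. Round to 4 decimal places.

N = 3205; Wₕ = Nₕ/N.
batch A: (1073/3205)²·22.95²/67 = 0.8811178
batch B: (2132/3205)²·29.54²/531 = 0.7271848
Sum = 1.6083026 → 1.6083.

1.6083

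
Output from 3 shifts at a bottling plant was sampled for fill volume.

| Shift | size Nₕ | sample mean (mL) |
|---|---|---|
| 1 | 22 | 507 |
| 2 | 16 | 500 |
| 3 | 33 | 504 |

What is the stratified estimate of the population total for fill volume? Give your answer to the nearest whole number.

1: 22·507 = 11154
2: 16·500 = 8000
3: 33·504 = 16632
τ̂ = Σ Nₕx̄ₕ = 35786.

35786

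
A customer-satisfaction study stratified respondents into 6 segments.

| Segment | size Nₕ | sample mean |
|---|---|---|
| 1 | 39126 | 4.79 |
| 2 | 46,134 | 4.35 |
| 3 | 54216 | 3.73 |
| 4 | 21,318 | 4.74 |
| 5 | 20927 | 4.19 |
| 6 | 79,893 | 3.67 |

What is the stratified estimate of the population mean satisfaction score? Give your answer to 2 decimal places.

4.10

x̄_st = (Σ Nₕx̄ₕ) / (Σ Nₕ) = (39126·4.79 + 46134·4.35 + 54216·3.73 + 21318·4.74 + 20927·4.19 + 79893·3.67) / 261614
= 1072260.88 / 261614 = 4.0986... → 4.10.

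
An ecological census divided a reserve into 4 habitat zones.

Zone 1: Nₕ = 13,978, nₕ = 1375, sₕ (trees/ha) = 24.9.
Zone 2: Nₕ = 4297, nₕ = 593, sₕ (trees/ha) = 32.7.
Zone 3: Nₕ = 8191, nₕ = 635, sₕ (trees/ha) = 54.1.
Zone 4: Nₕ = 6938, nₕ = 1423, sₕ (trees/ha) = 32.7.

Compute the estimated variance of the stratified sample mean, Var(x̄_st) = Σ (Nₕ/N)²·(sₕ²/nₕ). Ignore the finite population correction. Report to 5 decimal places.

N = 33404. Term for each stratum: Wₕ²sₕ²/nₕ.
Var(x̄_st) = 0.07895672 + 0.02983833 + 0.27713904 + 0.03241621 = 0.41835031 → 0.41835.

0.41835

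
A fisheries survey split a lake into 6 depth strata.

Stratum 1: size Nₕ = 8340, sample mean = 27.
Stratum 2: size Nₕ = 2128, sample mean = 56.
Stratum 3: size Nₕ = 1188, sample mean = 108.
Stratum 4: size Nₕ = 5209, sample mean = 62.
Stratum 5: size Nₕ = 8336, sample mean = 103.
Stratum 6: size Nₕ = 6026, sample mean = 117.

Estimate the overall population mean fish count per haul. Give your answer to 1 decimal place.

75.6

x̄_st = (Σ Nₕx̄ₕ) / (Σ Nₕ) = (8340·27 + 2128·56 + 1188·108 + 5209·62 + 8336·103 + 6026·117) / 31227
= 2359260 / 31227 = 75.552... → 75.6.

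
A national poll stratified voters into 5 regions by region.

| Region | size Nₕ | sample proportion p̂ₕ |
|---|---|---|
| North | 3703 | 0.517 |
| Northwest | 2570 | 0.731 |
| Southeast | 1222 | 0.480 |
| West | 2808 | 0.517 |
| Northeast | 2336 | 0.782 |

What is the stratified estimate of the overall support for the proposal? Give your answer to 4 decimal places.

0.6059

N = 3703 + 2570 + 1222 + 2808 + 2336 = 12639.
Overall proportion = Σ (Nₕ/N)·p̂ₕ.
Σ Nₕp̂ₕ = 1914.451 + 1878.67 + 586.56 + 1451.736 + 1826.752 = 7658.169.
7658.169 / 12639 = 0.605916... → 0.6059.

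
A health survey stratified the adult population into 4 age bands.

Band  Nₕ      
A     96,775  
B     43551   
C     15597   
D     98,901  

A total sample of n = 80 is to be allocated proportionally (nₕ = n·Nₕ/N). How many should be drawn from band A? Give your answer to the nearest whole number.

30

N = 96775 + 43551 + 15597 + 98901 = 254824.
n_A = 80·96775/254824 = 30.382... → 30.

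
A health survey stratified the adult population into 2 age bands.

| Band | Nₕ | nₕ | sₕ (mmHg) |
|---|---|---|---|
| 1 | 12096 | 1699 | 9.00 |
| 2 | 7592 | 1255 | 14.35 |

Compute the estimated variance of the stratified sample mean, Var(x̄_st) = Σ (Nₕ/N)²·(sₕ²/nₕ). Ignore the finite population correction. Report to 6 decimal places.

0.042395

N = 19688; Wₕ = Nₕ/N.
band 1: (12096/19688)²·9.00²/1699 = 0.017995835
band 2: (7592/19688)²·14.35²/1255 = 0.024398845
Sum = 0.042394680 → 0.042395.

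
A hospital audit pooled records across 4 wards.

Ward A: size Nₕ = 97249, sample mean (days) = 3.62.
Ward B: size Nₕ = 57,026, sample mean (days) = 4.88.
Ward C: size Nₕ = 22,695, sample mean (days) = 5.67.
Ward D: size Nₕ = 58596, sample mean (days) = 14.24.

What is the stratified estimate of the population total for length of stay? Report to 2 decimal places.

1593415.95

A: 97249·3.62 = 352041.38
B: 57026·4.88 = 278286.88
C: 22695·5.67 = 128680.65
D: 58596·14.24 = 834407.04
τ̂ = Σ Nₕx̄ₕ = 1593415.95.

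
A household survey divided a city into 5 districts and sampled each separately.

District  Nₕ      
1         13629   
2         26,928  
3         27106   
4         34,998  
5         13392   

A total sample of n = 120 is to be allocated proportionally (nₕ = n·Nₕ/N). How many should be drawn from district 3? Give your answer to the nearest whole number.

Share of district 3 = 27106/116053 = 0.23357.
Allocate 120 × 0.23357 = 28.028... → 28.

28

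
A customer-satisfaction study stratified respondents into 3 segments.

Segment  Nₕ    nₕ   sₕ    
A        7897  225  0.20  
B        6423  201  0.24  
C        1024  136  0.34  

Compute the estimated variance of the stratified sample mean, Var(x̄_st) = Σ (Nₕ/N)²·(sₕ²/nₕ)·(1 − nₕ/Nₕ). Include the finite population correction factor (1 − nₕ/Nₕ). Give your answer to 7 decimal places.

0.0000977

N = 15344. Term for each stratum: Wₕ²sₕ²/nₕ·(1−nₕ/Nₕ).
Var(x̄_st) = 0.0000457479 + 0.0000486426 + 0.0000032829 = 0.0000976734 → 0.0000977.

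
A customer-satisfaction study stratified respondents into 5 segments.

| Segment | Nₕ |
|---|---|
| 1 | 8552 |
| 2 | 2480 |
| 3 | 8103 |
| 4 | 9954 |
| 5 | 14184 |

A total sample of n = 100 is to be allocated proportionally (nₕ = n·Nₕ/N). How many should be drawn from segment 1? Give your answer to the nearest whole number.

20

N = 8552 + 2480 + 8103 + 9954 + 14184 = 43273.
n_1 = 100·8552/43273 = 19.763... → 20.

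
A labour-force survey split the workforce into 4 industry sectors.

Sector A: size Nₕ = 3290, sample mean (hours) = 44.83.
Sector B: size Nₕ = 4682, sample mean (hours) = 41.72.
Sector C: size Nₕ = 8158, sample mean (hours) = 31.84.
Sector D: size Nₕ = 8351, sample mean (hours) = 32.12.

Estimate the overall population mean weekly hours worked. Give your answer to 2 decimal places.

35.57

x̄_st = (Σ Nₕx̄ₕ) / (Σ Nₕ) = (3290·44.83 + 4682·41.72 + 8158·31.84 + 8351·32.12) / 24481
= 870808.58 / 24481 = 35.5708... → 35.57.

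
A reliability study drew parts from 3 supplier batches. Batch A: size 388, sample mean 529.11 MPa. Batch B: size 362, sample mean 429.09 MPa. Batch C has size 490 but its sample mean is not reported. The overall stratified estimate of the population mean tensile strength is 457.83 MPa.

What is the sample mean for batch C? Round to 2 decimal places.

422.62

Σ Nₕx̄ₕ = N·μ, so 490·x̄_C = 1240·457.83 − (388·529.11 + 362·429.09).
= 567709.2 − 360625.26 = 207083.94.
x̄_C = 207083.94 / 490 = 422.6203... → 422.62.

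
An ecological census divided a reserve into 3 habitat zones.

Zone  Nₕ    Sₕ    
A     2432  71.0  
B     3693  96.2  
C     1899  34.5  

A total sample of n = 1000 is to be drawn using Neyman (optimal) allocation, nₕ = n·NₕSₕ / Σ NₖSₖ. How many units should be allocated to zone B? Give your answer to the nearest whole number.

A: NₕSₕ = 2432·71.0 = 172672
B: NₕSₕ = 3693·96.2 = 355266.6
C: NₕSₕ = 1899·34.5 = 65515.5
Σ NₕSₕ = 593454.1.
n_B = 1000·355266.6/593454.1 = 598.642... → 599.

599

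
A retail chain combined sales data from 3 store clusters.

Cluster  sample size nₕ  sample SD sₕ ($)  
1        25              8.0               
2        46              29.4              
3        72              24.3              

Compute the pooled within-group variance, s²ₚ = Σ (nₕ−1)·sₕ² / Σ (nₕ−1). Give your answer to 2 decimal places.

Degrees of freedom: 24 + 45 + 71 = 140.
Σ(nₕ−1)sₕ² = 24·64 + 45·864.36 + 71·590.49 = 82356.99.
s²ₚ = 82356.99 / 140 = 588.2642... → 588.26.

588.26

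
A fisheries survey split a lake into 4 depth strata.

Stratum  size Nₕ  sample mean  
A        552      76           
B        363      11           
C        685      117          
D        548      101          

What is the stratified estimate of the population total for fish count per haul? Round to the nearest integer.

181438

Estimate total by summing Nₕ·x̄ₕ over strata.
552·76 + 363·11 + 685·117 + 548·101 = 41952 + 3993 + 80145 + 55348 = 181438.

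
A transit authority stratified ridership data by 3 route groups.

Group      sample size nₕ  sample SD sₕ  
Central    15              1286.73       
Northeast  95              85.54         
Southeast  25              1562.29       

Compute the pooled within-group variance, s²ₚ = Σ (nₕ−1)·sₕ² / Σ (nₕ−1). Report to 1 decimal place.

Central: (15−1)·1286.73² = 14·1655674.0929 = 23179437.3006
Northeast: (95−1)·85.54² = 94·7317.0916 = 687806.6104
Southeast: (25−1)·1562.29² = 24·2440750.0441 = 58578001.0584
Numerator = 82445244.9694; denominator = Σ(nₕ−1) = 132.
s²ₚ = 82445244.9694/132 = 624585.189... → 624585.2.

624585.2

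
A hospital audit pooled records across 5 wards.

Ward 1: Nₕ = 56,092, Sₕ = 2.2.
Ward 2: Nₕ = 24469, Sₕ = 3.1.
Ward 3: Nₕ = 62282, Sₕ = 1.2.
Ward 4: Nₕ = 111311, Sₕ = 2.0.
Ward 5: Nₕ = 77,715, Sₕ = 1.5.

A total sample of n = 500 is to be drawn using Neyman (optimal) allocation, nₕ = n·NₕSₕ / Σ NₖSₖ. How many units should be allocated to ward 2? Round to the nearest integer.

1: NₕSₕ = 56092·2.2 = 123402.4
2: NₕSₕ = 24469·3.1 = 75853.9
3: NₕSₕ = 62282·1.2 = 74738.4
4: NₕSₕ = 111311·2.0 = 222622
5: NₕSₕ = 77715·1.5 = 116572.5
Σ NₕSₕ = 613189.2.
n_2 = 500·75853.9/613189.2 = 61.852... → 62.

62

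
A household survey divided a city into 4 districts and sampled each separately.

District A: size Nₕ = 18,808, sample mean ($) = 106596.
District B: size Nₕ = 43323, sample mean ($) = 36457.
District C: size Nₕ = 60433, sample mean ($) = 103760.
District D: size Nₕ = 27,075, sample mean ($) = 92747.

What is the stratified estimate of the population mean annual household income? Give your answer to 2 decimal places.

82638.47

N = 18808 + 43323 + 60433 + 27075 = 149639.
Overall mean = Σ (Nₕ/N)·x̄ₕ — weight by population share, not a simple average.
Σ Nₕx̄ₕ = 18808·106596 + 43323·36457 + 60433·103760 + 27075·92747 = 2004857568 + 1579426611 + 6270528080 + 2511125025 = 12365937284.
Divide by N: 12365937284 / 149639 = 82638.4651... → 82638.47.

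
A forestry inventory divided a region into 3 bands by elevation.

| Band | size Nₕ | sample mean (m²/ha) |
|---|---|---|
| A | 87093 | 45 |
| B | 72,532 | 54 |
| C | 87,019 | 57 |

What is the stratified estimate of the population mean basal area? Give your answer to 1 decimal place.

N = 246644; weights Wₕ = Nₕ/N = (0.3531, 0.2941, 0.3528).
x̄_st = Σ Wₕ·x̄ₕ = 0.3531·45 + 0.2941·54 + 0.3528·57 ≈ 51.880...
→ 51.9.

51.9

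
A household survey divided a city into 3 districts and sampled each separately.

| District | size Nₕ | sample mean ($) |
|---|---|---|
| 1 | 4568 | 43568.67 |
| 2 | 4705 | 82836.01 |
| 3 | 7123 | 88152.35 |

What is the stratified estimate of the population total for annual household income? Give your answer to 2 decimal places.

1216674300.66

Estimate total by summing Nₕ·x̄ₕ over strata.
4568·43568.67 + 4705·82836.01 + 7123·88152.35 = 199021684.56 + 389743427.05 + 627909189.05 = 1216674300.66.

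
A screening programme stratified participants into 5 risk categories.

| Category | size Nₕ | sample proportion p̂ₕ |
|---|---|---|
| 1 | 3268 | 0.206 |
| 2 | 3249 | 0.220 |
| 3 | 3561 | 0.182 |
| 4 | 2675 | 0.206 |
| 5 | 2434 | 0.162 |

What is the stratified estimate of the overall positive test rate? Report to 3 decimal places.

0.196

Wₕ = Nₕ/N with N = 15187: 0.2152, 0.2139, 0.2345, 0.1761, 0.1603.
p̂_st = 0.2152·0.206 + 0.2139·0.220 + 0.2345·0.182 + 0.1761·0.206 + 0.1603·0.162 ≈ 0.19632... → 0.196.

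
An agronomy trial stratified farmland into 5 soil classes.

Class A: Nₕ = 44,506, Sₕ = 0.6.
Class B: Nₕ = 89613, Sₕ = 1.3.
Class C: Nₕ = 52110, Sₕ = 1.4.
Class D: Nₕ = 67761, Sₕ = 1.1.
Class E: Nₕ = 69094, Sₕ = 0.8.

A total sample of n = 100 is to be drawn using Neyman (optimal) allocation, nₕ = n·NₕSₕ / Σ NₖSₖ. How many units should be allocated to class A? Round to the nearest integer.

A: NₕSₕ = 44506·0.6 = 26703.6
B: NₕSₕ = 89613·1.3 = 116496.9
C: NₕSₕ = 52110·1.4 = 72954
D: NₕSₕ = 67761·1.1 = 74537.1
E: NₕSₕ = 69094·0.8 = 55275.2
Σ NₕSₕ = 345966.8.
n_A = 100·26703.6/345966.8 = 7.719... → 8.

8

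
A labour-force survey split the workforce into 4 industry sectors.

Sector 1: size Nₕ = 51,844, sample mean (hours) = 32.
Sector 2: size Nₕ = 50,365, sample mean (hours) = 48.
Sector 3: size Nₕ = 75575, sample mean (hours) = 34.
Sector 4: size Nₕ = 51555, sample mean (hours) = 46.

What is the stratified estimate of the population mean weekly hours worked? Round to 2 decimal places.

N = 51844 + 50365 + 75575 + 51555 = 229339.
Overall mean = Σ (Nₕ/N)·x̄ₕ — weight by population share, not a simple average.
Σ Nₕx̄ₕ = 51844·32 + 50365·48 + 75575·34 + 51555·46 = 1659008 + 2417520 + 2569550 + 2371530 = 9017608.
Divide by N: 9017608 / 229339 = 39.3200... → 39.32.

39.32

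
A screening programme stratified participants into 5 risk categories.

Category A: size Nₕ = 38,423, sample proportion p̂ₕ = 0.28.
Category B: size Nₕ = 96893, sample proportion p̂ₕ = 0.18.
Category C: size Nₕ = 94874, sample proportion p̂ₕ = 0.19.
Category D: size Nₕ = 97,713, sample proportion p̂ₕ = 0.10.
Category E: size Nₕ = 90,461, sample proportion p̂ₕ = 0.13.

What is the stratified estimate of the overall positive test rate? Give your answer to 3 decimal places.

N = 38423 + 96893 + 94874 + 97713 + 90461 = 418364.
Overall proportion = Σ (Nₕ/N)·p̂ₕ.
Σ Nₕp̂ₕ = 10758.44 + 17440.74 + 18026.06 + 9771.3 + 11759.93 = 67756.47.
67756.47 / 418364 = 0.16196... → 0.162.

0.162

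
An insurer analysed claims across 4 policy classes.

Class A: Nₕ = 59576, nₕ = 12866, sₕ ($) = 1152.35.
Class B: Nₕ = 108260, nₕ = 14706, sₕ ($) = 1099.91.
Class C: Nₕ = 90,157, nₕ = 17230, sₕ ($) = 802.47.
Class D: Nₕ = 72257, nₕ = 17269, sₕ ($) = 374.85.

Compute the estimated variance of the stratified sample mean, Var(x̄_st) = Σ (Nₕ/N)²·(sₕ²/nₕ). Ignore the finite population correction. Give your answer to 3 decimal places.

15.374

N = 330250; Wₕ = Nₕ/N.
class A: (59576/330250)²·1152.35²/12866 = 3.358786
class B: (108260/330250)²·1099.91²/14706 = 8.840364
class C: (90157/330250)²·802.47²/17230 = 2.785387
class D: (72257/330250)²·374.85²/17269 = 0.389513
Sum = 15.374050 → 15.374.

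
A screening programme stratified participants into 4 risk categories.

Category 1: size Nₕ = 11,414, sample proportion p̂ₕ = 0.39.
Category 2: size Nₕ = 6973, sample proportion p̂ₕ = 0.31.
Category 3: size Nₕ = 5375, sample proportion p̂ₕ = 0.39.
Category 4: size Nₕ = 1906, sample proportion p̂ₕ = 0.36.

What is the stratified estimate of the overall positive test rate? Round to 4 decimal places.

Wₕ = Nₕ/N with N = 25668: 0.4447, 0.2717, 0.2094, 0.0743.
p̂_st = 0.4447·0.39 + 0.2717·0.31 + 0.2094·0.39 + 0.0743·0.36 ≈ 0.366039... → 0.3660.

0.3660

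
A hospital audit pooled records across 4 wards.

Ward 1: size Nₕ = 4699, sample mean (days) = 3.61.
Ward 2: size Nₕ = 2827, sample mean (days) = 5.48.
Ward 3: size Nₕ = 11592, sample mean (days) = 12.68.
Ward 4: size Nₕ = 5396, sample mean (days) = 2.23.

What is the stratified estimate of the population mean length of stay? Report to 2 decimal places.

7.81

N = 24514; weights Wₕ = Nₕ/N = (0.1917, 0.1153, 0.4729, 0.2201).
x̄_st = Σ Wₕ·x̄ₕ = 0.1917·3.61 + 0.1153·5.48 + 0.4729·12.68 + 0.2201·2.23 ≈ 7.8108...
→ 7.81.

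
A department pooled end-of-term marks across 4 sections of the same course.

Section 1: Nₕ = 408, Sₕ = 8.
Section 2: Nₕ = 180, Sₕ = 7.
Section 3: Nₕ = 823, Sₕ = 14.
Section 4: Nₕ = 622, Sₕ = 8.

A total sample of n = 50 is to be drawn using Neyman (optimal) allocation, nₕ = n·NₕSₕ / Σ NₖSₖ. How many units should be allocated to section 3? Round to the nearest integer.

27

Σ NₕSₕ = 408·8 + 180·7 + 823·14 + 622·8 = 21022.
Share for 3: 11522/21022 = 0.54809.
n_3 = 50 × 0.54809 = 27.405... → 27.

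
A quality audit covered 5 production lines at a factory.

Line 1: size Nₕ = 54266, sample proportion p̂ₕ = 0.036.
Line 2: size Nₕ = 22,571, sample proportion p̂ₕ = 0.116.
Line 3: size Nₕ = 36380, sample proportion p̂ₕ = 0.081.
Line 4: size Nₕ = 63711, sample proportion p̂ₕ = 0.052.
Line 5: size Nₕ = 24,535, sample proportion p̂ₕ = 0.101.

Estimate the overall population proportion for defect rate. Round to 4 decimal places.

0.0661

Wₕ = Nₕ/N with N = 201463: 0.2694, 0.1120, 0.1806, 0.3162, 0.1218.
p̂_st = 0.2694·0.036 + 0.1120·0.116 + 0.1806·0.081 + 0.3162·0.052 + 0.1218·0.101 ≈ 0.066065... → 0.0661.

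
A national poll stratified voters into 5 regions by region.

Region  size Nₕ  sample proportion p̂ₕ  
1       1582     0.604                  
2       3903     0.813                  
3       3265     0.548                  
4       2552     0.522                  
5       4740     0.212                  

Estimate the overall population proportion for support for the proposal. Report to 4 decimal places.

N = 1582 + 3903 + 3265 + 2552 + 4740 = 16042.
Overall proportion = Σ (Nₕ/N)·p̂ₕ.
Σ Nₕp̂ₕ = 955.528 + 3173.139 + 1789.22 + 1332.144 + 1004.88 = 8254.911.
8254.911 / 16042 = 0.514581... → 0.5146.

0.5146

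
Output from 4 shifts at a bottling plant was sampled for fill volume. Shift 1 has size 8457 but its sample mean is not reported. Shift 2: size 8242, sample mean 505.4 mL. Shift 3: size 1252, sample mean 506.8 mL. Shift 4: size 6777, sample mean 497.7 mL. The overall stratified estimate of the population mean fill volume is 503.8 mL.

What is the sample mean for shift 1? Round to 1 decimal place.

506.7

N = 8457 + 8242 + 1252 + 6777 = 24728.
Overall total = μ·N = 503.8·24728 = 12457966.4.
Subtract the known strata: 8242·505.4 + 1252·506.8 + 6777·497.7 = 8172933.3.
Remaining total for shift 1: 12457966.4 − 8172933.3 = 4285033.1.
Divide by its size: 4285033.1 / 8457 = 506.685... → 506.7.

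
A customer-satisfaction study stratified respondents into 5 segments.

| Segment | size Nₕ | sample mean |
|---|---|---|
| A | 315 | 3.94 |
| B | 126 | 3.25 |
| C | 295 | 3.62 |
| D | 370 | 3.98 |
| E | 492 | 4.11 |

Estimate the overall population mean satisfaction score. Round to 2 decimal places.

N = 315 + 126 + 295 + 370 + 492 = 1598.
The stratified mean weights each stratum mean by its population share Nₕ/N.
Σ Nₕx̄ₕ = 315·3.94 + 126·3.25 + 295·3.62 + 370·3.98 + 492·4.11 = 1241.1 + 409.5 + 1067.9 + 1472.6 + 2022.12 = 6213.22.
Divide by N: 6213.22 / 1598 = 3.8881... → 3.89.

3.89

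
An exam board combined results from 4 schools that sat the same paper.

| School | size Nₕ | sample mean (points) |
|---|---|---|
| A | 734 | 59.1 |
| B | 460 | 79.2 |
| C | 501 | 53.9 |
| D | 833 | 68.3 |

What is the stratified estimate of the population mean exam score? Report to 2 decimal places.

64.76

x̄_st = (Σ Nₕx̄ₕ) / (Σ Nₕ) = (734·59.1 + 460·79.2 + 501·53.9 + 833·68.3) / 2528
= 163709.2 / 2528 = 64.7584... → 64.76.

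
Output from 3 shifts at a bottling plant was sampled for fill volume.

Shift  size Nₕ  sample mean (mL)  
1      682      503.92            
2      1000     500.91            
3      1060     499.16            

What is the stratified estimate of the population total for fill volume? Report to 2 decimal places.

1373693.04

1: 682·503.92 = 343673.44
2: 1000·500.91 = 500910
3: 1060·499.16 = 529109.6
τ̂ = Σ Nₕx̄ₕ = 1373693.04.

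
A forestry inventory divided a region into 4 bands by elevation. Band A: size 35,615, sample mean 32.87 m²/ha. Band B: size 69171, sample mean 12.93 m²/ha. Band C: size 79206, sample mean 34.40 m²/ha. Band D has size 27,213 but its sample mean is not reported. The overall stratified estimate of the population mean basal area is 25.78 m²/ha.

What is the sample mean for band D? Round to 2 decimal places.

N = 35615 + 69171 + 79206 + 27213 = 211205.
Overall total = μ·N = 25.78·211205 = 5444864.9.
Subtract the known strata: 35615·32.87 + 69171·12.93 + 79206·34.40 = 4789732.48.
Remaining total for band D: 5444864.9 − 4789732.48 = 655132.42.
Divide by its size: 655132.42 / 27213 = 24.0742... → 24.07.

24.07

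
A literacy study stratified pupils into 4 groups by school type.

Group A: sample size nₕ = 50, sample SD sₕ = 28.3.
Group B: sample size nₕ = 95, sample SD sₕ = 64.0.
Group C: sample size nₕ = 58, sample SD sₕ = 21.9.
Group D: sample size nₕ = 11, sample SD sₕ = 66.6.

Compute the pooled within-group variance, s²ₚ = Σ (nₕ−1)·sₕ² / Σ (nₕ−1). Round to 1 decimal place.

Degrees of freedom: 49 + 94 + 57 + 10 = 210.
Σ(nₕ−1)sₕ² = 49·800.89 + 94·4096 + 57·479.61 + 10·4435.56 = 495960.98.
s²ₚ = 495960.98 / 210 = 2361.719... → 2361.7.

2361.7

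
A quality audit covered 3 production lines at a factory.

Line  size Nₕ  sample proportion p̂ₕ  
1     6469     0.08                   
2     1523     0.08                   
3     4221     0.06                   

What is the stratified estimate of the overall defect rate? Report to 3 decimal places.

0.073

N = 6469 + 1523 + 4221 = 12213.
Overall proportion = Σ (Nₕ/N)·p̂ₕ.
Σ Nₕp̂ₕ = 517.52 + 121.84 + 253.26 = 892.62.
892.62 / 12213 = 0.07309... → 0.073.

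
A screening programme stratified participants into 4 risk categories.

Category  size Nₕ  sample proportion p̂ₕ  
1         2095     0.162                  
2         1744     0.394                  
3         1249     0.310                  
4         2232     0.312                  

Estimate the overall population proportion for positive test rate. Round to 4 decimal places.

N = 2095 + 1744 + 1249 + 2232 = 7320.
Overall proportion = Σ (Nₕ/N)·p̂ₕ.
Σ Nₕp̂ₕ = 339.39 + 687.136 + 387.19 + 696.384 = 2110.1.
2110.1 / 7320 = 0.288265... → 0.2883.

0.2883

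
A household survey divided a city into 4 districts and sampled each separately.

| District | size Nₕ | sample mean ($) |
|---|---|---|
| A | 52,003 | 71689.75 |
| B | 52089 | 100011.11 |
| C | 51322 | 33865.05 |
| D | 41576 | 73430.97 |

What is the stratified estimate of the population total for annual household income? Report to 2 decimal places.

A: 52003·71689.75 = 3728082069.25
B: 52089·100011.11 = 5209478708.79
C: 51322·33865.05 = 1738022096.1
D: 41576·73430.97 = 3052966008.72
τ̂ = Σ Nₕx̄ₕ = 13728548882.86.

13728548882.86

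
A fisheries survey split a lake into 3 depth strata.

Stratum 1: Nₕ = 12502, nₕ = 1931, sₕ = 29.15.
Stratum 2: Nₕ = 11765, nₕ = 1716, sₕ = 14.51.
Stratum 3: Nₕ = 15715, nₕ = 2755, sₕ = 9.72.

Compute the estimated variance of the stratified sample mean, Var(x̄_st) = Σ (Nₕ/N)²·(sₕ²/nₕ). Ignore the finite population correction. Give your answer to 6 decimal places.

N = 39982. Term for each stratum: Wₕ²sₕ²/nₕ.
Var(x̄_st) = 0.043025389 + 0.010623616 + 0.005297984 = 0.058946989 → 0.058947.

0.058947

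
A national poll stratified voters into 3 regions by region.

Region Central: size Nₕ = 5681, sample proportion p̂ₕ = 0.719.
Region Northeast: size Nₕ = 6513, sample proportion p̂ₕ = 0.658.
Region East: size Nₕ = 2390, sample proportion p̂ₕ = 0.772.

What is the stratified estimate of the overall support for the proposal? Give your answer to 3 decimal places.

0.700

N = 5681 + 6513 + 2390 = 14584.
Overall proportion = Σ (Nₕ/N)·p̂ₕ.
Σ Nₕp̂ₕ = 4084.639 + 4285.554 + 1845.08 = 10215.273.
10215.273 / 14584 = 0.70044... → 0.700.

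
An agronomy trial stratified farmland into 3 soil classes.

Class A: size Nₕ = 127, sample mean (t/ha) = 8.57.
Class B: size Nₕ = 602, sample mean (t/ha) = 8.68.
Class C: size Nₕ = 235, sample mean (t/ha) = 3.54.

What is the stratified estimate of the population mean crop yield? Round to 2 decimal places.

N = 127 + 602 + 235 = 964.
Weight each subgroup mean by Nₕ/N and sum.
Σ Nₕx̄ₕ = 127·8.57 + 602·8.68 + 235·3.54 = 1088.39 + 5225.36 + 831.9 = 7145.65.
Divide by N: 7145.65 / 964 = 7.4125 → 7.41.

7.41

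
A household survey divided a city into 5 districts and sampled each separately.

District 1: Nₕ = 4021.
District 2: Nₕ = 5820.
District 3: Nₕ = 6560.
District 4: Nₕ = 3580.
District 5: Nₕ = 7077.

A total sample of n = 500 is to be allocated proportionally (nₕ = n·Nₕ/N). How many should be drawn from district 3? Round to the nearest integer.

Share of district 3 = 6560/27058 = 0.24244.
Allocate 500 × 0.24244 = 121.221... → 121.

121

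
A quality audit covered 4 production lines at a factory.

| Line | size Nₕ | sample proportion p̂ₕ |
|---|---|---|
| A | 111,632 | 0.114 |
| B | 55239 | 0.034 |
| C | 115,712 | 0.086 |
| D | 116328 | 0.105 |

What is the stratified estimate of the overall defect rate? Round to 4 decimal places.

0.0922

N = 111632 + 55239 + 115712 + 116328 = 398911.
Overall proportion = Σ (Nₕ/N)·p̂ₕ.
Σ Nₕp̂ₕ = 12726.048 + 1878.126 + 9951.232 + 12214.44 = 36769.846.
36769.846 / 398911 = 0.092176... → 0.0922.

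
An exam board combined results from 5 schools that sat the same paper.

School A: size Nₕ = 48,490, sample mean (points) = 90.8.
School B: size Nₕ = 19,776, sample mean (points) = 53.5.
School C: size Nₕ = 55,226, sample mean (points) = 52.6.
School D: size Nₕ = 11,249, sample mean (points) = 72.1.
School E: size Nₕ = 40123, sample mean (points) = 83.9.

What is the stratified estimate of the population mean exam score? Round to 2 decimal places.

N = 174864; weights Wₕ = Nₕ/N = (0.2773, 0.1131, 0.3158, 0.0643, 0.2295).
x̄_st = Σ Wₕ·x̄ₕ = 0.2773·90.8 + 0.1131·53.5 + 0.3158·52.6 + 0.0643·72.1 + 0.2295·83.9 ≈ 71.7310...
→ 71.73.

71.73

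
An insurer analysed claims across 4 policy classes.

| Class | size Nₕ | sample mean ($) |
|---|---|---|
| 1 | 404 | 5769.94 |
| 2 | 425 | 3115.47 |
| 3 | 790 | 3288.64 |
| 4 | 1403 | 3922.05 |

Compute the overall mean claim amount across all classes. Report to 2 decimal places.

x̄_st = (Σ Nₕx̄ₕ) / (Σ Nₕ) = (404·5769.94 + 425·3115.47 + 790·3288.64 + 1403·3922.05) / 3022
= 11755792.26 / 3022 = 3890.0702... → 3890.07.

3890.07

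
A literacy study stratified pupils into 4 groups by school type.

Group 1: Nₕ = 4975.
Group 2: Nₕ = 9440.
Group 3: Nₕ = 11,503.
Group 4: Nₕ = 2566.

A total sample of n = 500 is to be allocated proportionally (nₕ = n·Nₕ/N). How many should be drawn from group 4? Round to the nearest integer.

45

Share of group 4 = 2566/28484 = 0.09009.
Allocate 500 × 0.09009 = 45.043... → 45.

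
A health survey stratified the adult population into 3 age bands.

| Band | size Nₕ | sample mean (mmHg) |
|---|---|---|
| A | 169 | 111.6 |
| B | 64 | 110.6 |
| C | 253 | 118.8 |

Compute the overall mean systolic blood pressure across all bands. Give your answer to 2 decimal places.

N = 486; weights Wₕ = Nₕ/N = (0.3477, 0.1317, 0.5206).
x̄_st = Σ Wₕ·x̄ₕ = 0.3477·111.6 + 0.1317·110.6 + 0.5206·118.8 ≈ 115.2165...
→ 115.22.

115.22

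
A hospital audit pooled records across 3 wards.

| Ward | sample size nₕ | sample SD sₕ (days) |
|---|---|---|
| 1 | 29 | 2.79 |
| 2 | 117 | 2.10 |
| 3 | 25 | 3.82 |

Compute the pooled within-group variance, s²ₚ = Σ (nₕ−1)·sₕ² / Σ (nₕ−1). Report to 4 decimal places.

Degrees of freedom: 28 + 116 + 24 = 168.
Σ(nₕ−1)sₕ² = 28·7.7841 + 116·4.41 + 24·14.5924 = 1079.7324.
s²ₚ = 1079.7324 / 168 = 6.426979... → 6.4270.

6.4270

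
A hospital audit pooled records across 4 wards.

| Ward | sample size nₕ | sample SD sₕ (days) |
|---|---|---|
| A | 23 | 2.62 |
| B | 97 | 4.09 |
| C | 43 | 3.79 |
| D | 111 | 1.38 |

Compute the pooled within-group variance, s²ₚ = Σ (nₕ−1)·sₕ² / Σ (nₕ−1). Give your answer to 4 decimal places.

A: (23−1)·2.62² = 22·6.8644 = 151.0168
B: (97−1)·4.09² = 96·16.7281 = 1605.8976
C: (43−1)·3.79² = 42·14.3641 = 603.2922
D: (111−1)·1.38² = 110·1.9044 = 209.484
Numerator = 2569.6906; denominator = Σ(nₕ−1) = 270.
s²ₚ = 2569.6906/270 = 9.517373... → 9.5174.

9.5174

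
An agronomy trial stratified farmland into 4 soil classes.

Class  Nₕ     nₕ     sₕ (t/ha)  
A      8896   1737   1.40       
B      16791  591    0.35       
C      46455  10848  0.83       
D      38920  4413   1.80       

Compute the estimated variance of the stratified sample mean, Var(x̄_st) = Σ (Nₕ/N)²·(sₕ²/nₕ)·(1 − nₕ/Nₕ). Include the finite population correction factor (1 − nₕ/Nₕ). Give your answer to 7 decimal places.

0.0000989

N = 111062. Term for each stratum: Wₕ²sₕ²/nₕ·(1−nₕ/Nₕ).
Var(x̄_st) = 0.0000058260 + 0.0000045710 + 0.0000085162 + 0.0000799393 = 0.0000988524 → 0.0000989.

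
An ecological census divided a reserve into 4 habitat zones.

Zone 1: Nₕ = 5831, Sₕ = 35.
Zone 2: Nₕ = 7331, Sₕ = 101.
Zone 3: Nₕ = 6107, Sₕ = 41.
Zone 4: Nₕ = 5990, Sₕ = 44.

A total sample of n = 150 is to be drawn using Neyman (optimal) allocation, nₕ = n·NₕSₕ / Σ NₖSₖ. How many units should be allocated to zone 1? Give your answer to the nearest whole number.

1: NₕSₕ = 5831·35 = 204085
2: NₕSₕ = 7331·101 = 740431
3: NₕSₕ = 6107·41 = 250387
4: NₕSₕ = 5990·44 = 263560
Σ NₕSₕ = 1458463.
n_1 = 150·204085/1458463 = 20.990... → 21.

21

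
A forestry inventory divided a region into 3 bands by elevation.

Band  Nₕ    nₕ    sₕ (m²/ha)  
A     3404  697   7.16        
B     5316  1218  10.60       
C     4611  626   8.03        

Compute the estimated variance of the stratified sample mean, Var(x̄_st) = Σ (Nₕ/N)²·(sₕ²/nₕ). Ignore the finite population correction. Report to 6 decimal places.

0.031788

N = 13331; Wₕ = Nₕ/N.
band A: (3404/13331)²·7.16²/697 = 0.004795644
band B: (5316/13331)²·10.60²/1218 = 0.014669284
band C: (4611/13331)²·8.03²/626 = 0.012323145
Sum = 0.031788073 → 0.031788.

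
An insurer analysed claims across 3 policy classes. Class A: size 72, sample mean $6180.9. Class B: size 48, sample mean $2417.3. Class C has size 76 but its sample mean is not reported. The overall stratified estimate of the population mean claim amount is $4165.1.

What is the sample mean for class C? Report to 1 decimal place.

3359.3

Σ Nₕx̄ₕ = N·μ, so 76·x̄_C = 196·4165.1 − (72·6180.9 + 48·2417.3).
= 816359.6 − 561055.2 = 255304.4.
x̄_C = 255304.4 / 76 = 3359.268... → 3359.3.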